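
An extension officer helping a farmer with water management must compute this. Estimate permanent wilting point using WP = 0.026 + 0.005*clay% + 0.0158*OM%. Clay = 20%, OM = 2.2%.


WP = 0.026 + 0.005*20 + 0.0158*2.2
   = 0.026 + 0.1000 + 0.0348
   = 0.1608


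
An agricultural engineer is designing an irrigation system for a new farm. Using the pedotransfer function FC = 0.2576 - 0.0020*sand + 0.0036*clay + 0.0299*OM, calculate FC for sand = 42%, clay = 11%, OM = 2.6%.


FC = 0.2576 - 0.0020*42 + 0.0036*11 + 0.0299*2.6
   = 0.2576 - 0.0840 + 0.0396 + 0.0777
   = 0.2909


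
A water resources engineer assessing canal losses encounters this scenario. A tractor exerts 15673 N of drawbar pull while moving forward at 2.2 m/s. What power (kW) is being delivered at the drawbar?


P = F * v / 1000
  = 15673 * 2.2 / 1000
  = 34480.60 / 1000
  = 34.48 kW


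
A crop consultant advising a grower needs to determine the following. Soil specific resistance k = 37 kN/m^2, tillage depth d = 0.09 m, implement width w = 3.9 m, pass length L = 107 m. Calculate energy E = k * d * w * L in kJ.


E = k * d * w * L
  = 37 * 0.09 * 3.9 * 107
  = 1389.61 kJ


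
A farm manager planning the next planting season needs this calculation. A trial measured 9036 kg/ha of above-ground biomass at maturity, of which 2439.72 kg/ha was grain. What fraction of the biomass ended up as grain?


HI = grain_yield / biomass
   = 2439.72 / 9036
   = 0.27


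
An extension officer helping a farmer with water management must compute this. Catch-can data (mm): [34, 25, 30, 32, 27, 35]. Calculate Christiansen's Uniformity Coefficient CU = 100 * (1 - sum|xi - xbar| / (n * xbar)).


xbar = 183 / 6 = 30.500
sum|xi - xbar| = 19
CU = 100 * (1 - 19 / (6 * 30.500))
   = 100 * (1 - 0.1038)
   = 89.62%


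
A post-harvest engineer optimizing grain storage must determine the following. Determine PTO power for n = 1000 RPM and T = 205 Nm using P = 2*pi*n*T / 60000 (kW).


P = 2*pi*n*T / 60000
  = 2*pi * 1000 * 205 / 60000
  = 1288052.99 / 60000
  = 21.47 kW


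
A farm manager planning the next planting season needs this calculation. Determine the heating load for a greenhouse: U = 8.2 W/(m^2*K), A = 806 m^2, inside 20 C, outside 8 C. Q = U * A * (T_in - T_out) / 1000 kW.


dT = 20 - (8) = 12 K
Q = U * A * dT
  = 8.2 * 806 * 12
  = 79310.40 W = 79.31 kW


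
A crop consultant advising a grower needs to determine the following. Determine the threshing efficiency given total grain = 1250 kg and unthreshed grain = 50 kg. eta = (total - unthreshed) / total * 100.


eta = (total - unthreshed) / total * 100
    = (1250 - 50) / 1250 * 100
    = 1200 / 1250 * 100
    = 96%


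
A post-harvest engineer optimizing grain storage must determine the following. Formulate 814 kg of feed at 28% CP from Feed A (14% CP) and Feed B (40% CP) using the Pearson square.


parts_A = CP_b - target = 40 - 28 = 12
parts_B = target - CP_a = 28 - 14 = 14
total_parts = 12 + 14 = 26
Feed A = 814 * 12 / 26 = 375.69 kg
Feed B = 814 * 14 / 26 = 438.31 kg

375.69 kg


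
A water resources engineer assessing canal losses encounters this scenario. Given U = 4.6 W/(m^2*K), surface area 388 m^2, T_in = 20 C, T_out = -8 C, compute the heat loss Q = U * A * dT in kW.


dT = 20 - (-8) = 28 K
Q = U * A * dT
  = 4.6 * 388 * 28
  = 49974.40 W = 49.97 kW


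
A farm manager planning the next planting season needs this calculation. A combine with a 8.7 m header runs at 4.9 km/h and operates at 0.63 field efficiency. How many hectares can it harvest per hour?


C = w * v * eta_f / 10
  = 8.7 * 4.9 * 0.63 / 10
  = 26.86 / 10
  = 2.69 ha/h


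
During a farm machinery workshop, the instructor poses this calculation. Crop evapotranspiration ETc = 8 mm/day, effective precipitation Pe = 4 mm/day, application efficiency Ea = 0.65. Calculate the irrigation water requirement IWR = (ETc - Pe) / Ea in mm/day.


IWR = (ETc - Pe) / Ea
    = (8 - 4) / 0.65
    = 4 / 0.65
    = 6.15 mm/day


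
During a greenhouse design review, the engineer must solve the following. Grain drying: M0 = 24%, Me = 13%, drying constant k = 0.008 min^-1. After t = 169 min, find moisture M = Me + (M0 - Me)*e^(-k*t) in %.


M = Me + (M0 - Me) * e^(-k*t)
  = 13 + (24 - 13) * e^(-0.008*169)
  = 13 + 11 * e^(-1.352)
  = 13 + 11 * 0.25872
  = 13 + 2.8459
  = 15.85%


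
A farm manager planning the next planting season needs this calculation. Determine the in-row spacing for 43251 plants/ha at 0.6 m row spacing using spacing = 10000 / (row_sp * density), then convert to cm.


spacing = 10000 / (row_sp * density)
        = 10000 / (0.6 * 43251)
        = 10000 / 25950.60
        = 0.38535 m = 38.53 cm


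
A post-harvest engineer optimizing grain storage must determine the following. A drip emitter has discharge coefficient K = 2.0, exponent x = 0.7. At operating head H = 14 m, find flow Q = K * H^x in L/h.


Q = K * H^x
  = 2.0 * 14^0.7
  = 2.0 * 6.3429
  = 12.69 L/h


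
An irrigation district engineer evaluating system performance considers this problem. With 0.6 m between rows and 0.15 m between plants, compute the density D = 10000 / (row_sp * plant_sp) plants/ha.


D = 10000 / (row_sp * plant_sp)
  = 10000 / (0.6 * 0.15)
  = 10000 / 0.0900
  = 111111.11 plants/ha


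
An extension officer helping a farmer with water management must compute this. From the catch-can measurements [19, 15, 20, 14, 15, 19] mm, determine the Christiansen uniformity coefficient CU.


xbar = 102 / 6 = 17
sum|xi - xbar| = 14
CU = 100 * (1 - 14 / (6 * 17))
   = 100 * (1 - 0.1373)
   = 86.27%


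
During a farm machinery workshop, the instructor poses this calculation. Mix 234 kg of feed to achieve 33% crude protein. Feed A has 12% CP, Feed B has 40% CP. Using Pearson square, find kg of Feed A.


parts_A = CP_b - target = 40 - 33 = 7
parts_B = target - CP_a = 33 - 12 = 21
total_parts = 7 + 21 = 28
Feed A = 234 * 7 / 28 = 58.50 kg
Feed B = 234 * 21 / 28 = 175.50 kg

58.50 kg


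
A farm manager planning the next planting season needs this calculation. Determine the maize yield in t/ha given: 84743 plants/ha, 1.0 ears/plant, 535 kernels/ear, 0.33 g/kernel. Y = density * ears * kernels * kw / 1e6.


Y = density * ears * kernels * kw
  = 84743 * 1.0 * 535 * 0.33 g/ha
  = 14961376.65 g/ha
  = 14961.38 kg/ha = 14.96 t/ha


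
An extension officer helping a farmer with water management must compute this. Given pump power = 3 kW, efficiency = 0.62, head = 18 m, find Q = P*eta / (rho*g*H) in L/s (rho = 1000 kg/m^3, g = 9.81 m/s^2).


Q = (P * 1000 * eta) / (rho * g * H)
  = (3 * 1000 * 0.62) / (1000 * 9.81 * 18)
  = 1860 / 176580
  = 0.01053 m^3/s = 10.53 L/s


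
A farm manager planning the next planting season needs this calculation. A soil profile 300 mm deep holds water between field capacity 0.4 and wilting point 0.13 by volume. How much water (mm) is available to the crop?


AW = (FC - WP) * D
   = (0.4 - 0.13) * 300
   = 0.27 * 300
   = 81 mm


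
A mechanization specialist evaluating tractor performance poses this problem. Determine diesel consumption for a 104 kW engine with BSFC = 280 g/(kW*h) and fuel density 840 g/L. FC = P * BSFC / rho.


FC = P * BSFC / rho_fuel
   = 104 * 280 / 840
   = 29120 / 840
   = 34.67 L/h


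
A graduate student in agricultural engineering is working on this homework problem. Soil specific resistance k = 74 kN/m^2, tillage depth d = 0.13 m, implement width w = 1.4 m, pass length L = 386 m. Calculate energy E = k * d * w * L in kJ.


E = k * d * w * L
  = 74 * 0.13 * 1.4 * 386
  = 5198.65 kJ


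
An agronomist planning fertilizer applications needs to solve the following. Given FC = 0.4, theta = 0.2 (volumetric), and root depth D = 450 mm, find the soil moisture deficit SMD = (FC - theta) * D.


SMD = (FC - theta) * D
    = (0.4 - 0.2) * 450
    = 0.200 * 450
    = 90 mm


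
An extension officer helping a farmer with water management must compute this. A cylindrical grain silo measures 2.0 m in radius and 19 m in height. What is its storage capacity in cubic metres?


V = pi * r^2 * h
  = pi * 2.0^2 * 19
  = pi * 4 * 19
  = 238.76 m^3


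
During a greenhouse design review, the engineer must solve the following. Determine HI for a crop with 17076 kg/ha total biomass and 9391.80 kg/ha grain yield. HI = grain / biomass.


HI = grain_yield / biomass
   = 9391.80 / 17076
   = 0.55


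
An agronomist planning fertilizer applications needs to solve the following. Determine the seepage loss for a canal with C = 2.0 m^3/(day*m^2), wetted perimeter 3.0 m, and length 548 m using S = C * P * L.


S = C * P * L
  = 2.0 * 3.0 * 548
  = 3288 m^3/day


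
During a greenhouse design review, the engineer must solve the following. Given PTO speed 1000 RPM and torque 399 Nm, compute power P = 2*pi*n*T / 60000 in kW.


P = 2*pi*n*T / 60000
  = 2*pi * 1000 * 399 / 60000
  = 2506990.94 / 60000
  = 41.78 kW


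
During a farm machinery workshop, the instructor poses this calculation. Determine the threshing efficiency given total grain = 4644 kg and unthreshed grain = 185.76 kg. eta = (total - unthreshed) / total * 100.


eta = (total - unthreshed) / total * 100
    = (4644 - 185.76) / 4644 * 100
    = 4458.24 / 4644 * 100
    = 96%


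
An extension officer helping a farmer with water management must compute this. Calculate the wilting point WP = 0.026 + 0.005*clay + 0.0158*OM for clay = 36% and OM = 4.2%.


WP = 0.026 + 0.005*36 + 0.0158*4.2
   = 0.026 + 0.1800 + 0.0664
   = 0.2724


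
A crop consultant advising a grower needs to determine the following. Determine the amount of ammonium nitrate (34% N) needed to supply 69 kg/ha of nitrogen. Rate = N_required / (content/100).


Rate = N_required / (N_content / 100)
     = 69 / (34 / 100)
     = 69 / 0.34
     = 202.94 kg/ha


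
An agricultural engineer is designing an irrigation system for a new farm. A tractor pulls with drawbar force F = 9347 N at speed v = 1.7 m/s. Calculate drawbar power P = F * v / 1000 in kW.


P = F * v / 1000
  = 9347 * 1.7 / 1000
  = 15889.90 / 1000
  = 15.89 kW


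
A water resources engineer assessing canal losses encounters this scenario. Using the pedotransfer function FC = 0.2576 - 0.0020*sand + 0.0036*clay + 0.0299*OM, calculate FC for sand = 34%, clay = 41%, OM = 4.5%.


FC = 0.2576 - 0.0020*34 + 0.0036*41 + 0.0299*4.5
   = 0.2576 - 0.0680 + 0.1476 + 0.1346
   = 0.4718


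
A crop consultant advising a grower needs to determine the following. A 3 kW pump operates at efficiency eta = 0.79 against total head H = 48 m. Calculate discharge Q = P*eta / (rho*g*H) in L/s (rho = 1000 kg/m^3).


Q = (P * 1000 * eta) / (rho * g * H)
  = (3 * 1000 * 0.79) / (1000 * 9.81 * 48)
  = 2370 / 470880
  = 0.00503 m^3/s = 5.03 L/s


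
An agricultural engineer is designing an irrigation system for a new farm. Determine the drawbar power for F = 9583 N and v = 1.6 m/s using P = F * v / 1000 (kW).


P = F * v / 1000
  = 9583 * 1.6 / 1000
  = 15332.80 / 1000
  = 15.33 kW


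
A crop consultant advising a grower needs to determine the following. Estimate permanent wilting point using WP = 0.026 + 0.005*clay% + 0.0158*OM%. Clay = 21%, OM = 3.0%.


WP = 0.026 + 0.005*21 + 0.0158*3.0
   = 0.026 + 0.1050 + 0.0474
   = 0.1784


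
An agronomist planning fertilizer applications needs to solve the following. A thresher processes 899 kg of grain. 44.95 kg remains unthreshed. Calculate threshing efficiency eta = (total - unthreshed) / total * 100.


eta = (total - unthreshed) / total * 100
    = (899 - 44.95) / 899 * 100
    = 854.05 / 899 * 100
    = 95%


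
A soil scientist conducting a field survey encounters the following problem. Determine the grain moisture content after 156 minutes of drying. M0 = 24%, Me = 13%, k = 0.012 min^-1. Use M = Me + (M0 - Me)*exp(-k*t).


M = Me + (M0 - Me) * e^(-k*t)
  = 13 + (24 - 13) * e^(-0.012*156)
  = 13 + 11 * e^(-1.872)
  = 13 + 11 * 0.15382
  = 13 + 1.6920
  = 14.69%


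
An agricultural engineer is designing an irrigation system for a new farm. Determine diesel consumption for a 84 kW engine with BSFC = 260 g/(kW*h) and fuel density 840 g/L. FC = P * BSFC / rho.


FC = P * BSFC / rho_fuel
   = 84 * 260 / 840
   = 21840 / 840
   = 26 L/h


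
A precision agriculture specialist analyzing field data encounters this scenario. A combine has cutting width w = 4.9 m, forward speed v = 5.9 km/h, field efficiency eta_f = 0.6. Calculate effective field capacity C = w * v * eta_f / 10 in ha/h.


C = w * v * eta_f / 10
  = 4.9 * 5.9 * 0.6 / 10
  = 17.35 / 10
  = 1.73 ha/h


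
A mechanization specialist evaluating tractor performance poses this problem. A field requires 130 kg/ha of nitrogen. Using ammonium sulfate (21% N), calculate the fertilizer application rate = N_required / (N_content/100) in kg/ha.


Rate = N_required / (N_content / 100)
     = 130 / (21 / 100)
     = 130 / 0.21
     = 619.05 kg/ha


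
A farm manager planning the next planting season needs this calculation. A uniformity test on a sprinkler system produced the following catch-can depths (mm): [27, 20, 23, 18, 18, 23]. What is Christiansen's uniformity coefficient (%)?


xbar = 129 / 6 = 21.500
sum|xi - xbar| = 17
CU = 100 * (1 - 17 / (6 * 21.500))
   = 100 * (1 - 0.1318)
   = 86.82%


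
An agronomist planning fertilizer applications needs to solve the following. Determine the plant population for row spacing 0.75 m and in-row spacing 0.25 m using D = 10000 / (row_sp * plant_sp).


D = 10000 / (row_sp * plant_sp)
  = 10000 / (0.75 * 0.25)
  = 10000 / 0.1875
  = 53333.33 plants/ha


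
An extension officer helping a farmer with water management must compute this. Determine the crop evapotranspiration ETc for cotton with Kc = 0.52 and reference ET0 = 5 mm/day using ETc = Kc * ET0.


ETc = Kc * ET0
    = 0.52 * 5
    = 2.60 mm/day


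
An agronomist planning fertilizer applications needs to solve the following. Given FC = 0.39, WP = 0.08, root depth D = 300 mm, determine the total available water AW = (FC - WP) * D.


AW = (FC - WP) * D
   = (0.39 - 0.08) * 300
   = 0.31 * 300
   = 93 mm


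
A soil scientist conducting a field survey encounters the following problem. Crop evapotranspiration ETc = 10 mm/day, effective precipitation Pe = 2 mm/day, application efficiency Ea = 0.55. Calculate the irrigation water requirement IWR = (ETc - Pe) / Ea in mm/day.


IWR = (ETc - Pe) / Ea
    = (10 - 2) / 0.55
    = 8 / 0.55
    = 14.55 mm/day


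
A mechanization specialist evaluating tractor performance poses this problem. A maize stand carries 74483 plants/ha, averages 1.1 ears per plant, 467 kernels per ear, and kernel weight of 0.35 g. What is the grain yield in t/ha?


Y = density * ears * kernels * kw
  = 74483 * 1.1 * 467 * 0.35 g/ha
  = 13391670.99 g/ha
  = 13391.67 kg/ha = 13.39 t/ha


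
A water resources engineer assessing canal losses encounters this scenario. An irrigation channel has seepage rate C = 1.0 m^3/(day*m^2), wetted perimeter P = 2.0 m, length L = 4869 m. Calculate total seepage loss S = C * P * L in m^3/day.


S = C * P * L
  = 1.0 * 2.0 * 4869
  = 9738 m^3/day


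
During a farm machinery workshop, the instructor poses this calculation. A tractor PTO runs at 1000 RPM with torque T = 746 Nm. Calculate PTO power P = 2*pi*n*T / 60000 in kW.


P = 2*pi*n*T / 60000
  = 2*pi * 1000 * 746 / 60000
  = 4687256.24 / 60000
  = 78.12 kW


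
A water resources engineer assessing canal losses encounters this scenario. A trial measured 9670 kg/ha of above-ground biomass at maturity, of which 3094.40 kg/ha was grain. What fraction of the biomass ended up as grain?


HI = grain_yield / biomass
   = 3094.40 / 9670
   = 0.32


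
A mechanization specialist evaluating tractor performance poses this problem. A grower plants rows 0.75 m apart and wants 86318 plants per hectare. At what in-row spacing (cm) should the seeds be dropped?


spacing = 10000 / (row_sp * density)
        = 10000 / (0.75 * 86318)
        = 10000 / 64738.50
        = 0.15447 m = 15.45 cm


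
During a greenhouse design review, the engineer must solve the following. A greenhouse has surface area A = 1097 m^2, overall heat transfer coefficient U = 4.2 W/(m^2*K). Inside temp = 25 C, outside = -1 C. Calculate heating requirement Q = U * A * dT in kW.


dT = 25 - (-1) = 26 K
Q = U * A * dT
  = 4.2 * 1097 * 26
  = 119792.40 W = 119.79 kW


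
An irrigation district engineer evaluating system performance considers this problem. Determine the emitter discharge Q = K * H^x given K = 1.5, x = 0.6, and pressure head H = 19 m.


Q = K * H^x
  = 1.5 * 19^0.6
  = 1.5 * 5.8513
  = 8.78 L/h


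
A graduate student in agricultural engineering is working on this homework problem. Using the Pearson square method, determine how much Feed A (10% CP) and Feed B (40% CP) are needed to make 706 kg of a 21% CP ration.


parts_A = CP_b - target = 40 - 21 = 19
parts_B = target - CP_a = 21 - 10 = 11
total_parts = 19 + 11 = 30
Feed A = 706 * 19 / 30 = 447.13 kg
Feed B = 706 * 11 / 30 = 258.87 kg

447.13 kg


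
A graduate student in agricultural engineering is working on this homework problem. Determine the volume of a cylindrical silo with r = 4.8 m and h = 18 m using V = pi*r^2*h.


V = pi * r^2 * h
  = pi * 4.8^2 * 18
  = pi * 23.04 * 18
  = 1302.88 m^3


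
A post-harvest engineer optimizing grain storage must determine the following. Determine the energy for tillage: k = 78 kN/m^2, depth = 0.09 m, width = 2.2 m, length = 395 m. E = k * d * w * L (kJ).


E = k * d * w * L
  = 78 * 0.09 * 2.2 * 395
  = 6100.38 kJ


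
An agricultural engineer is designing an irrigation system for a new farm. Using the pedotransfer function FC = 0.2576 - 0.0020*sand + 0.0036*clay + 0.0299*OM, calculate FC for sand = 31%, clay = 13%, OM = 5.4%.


FC = 0.2576 - 0.0020*31 + 0.0036*13 + 0.0299*5.4
   = 0.2576 - 0.0620 + 0.0468 + 0.1615
   = 0.4039


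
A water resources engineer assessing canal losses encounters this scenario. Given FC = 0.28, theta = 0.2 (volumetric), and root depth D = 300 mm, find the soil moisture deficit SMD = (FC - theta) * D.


SMD = (FC - theta) * D
    = (0.28 - 0.2) * 300
    = 0.080 * 300
    = 24 mm


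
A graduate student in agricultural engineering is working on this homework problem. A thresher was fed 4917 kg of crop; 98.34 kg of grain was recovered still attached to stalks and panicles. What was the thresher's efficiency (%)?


eta = (total - unthreshed) / total * 100
    = (4917 - 98.34) / 4917 * 100
    = 4818.66 / 4917 * 100
    = 98%


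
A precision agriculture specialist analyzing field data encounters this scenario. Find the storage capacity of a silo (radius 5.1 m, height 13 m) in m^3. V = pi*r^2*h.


V = pi * r^2 * h
  = pi * 5.1^2 * 13
  = pi * 26.01 * 13
  = 1062.27 m^3


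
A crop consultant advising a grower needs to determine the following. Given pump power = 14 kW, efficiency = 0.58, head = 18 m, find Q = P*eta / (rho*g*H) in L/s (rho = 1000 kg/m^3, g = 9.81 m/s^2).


Q = (P * 1000 * eta) / (rho * g * H)
  = (14 * 1000 * 0.58) / (1000 * 9.81 * 18)
  = 8120 / 176580
  = 0.04598 m^3/s = 45.98 L/s


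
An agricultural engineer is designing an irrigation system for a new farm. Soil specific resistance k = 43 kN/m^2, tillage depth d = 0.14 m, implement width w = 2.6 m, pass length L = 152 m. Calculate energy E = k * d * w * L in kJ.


E = k * d * w * L
  = 43 * 0.14 * 2.6 * 152
  = 2379.10 kJ


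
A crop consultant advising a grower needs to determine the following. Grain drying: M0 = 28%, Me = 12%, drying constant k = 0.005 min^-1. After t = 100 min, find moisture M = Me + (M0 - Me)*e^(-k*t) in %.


M = Me + (M0 - Me) * e^(-k*t)
  = 12 + (28 - 12) * e^(-0.005*100)
  = 12 + 16 * e^(-0.500)
  = 12 + 16 * 0.60653
  = 12 + 9.7045
  = 21.70%


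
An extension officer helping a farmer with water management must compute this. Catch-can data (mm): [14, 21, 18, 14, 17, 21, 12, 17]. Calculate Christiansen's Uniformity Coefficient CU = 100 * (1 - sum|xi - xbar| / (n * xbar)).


xbar = 134 / 8 = 16.750
sum|xi - xbar| = 20.500
CU = 100 * (1 - 20.500 / (8 * 16.750))
   = 100 * (1 - 0.1530)
   = 84.70%


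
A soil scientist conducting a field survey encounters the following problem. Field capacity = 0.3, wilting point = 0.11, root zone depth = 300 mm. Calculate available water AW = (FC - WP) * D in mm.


AW = (FC - WP) * D
   = (0.3 - 0.11) * 300
   = 0.19 * 300
   = 57 mm


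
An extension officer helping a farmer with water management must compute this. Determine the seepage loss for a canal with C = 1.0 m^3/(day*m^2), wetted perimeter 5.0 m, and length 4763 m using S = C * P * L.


S = C * P * L
  = 1.0 * 5.0 * 4763
  = 23815 m^3/day


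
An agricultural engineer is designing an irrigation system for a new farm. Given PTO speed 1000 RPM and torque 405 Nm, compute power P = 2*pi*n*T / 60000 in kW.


P = 2*pi*n*T / 60000
  = 2*pi * 1000 * 405 / 60000
  = 2544690.05 / 60000
  = 42.41 kW


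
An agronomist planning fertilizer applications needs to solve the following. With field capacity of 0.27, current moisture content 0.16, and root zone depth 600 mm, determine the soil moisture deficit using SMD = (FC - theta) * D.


SMD = (FC - theta) * D
    = (0.27 - 0.16) * 600
    = 0.110 * 600
    = 66 mm


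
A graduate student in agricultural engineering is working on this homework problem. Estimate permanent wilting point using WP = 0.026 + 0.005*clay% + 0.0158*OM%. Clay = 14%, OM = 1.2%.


WP = 0.026 + 0.005*14 + 0.0158*1.2
   = 0.026 + 0.0700 + 0.0190
   = 0.1150


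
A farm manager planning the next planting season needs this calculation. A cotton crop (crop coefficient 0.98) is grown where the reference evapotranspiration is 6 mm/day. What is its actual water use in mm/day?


ETc = Kc * ET0
    = 0.98 * 6
    = 5.88 mm/day


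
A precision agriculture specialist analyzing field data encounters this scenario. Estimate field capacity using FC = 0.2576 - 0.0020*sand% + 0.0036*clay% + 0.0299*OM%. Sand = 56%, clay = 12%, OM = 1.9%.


FC = 0.2576 - 0.0020*56 + 0.0036*12 + 0.0299*1.9
   = 0.2576 - 0.1120 + 0.0432 + 0.0568
   = 0.2456


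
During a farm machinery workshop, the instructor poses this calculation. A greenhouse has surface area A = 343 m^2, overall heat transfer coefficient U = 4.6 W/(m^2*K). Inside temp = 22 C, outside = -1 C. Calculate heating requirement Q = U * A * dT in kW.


dT = 22 - (-1) = 23 K
Q = U * A * dT
  = 4.6 * 343 * 23
  = 36289.40 W = 36.29 kW


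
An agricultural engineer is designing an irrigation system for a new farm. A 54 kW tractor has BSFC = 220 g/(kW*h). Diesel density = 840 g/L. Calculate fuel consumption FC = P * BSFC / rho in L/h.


FC = P * BSFC / rho_fuel
   = 54 * 220 / 840
   = 11880 / 840
   = 14.14 L/h


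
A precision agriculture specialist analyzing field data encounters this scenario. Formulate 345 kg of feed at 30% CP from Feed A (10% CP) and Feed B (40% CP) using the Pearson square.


parts_A = CP_b - target = 40 - 30 = 10
parts_B = target - CP_a = 30 - 10 = 20
total_parts = 10 + 20 = 30
Feed A = 345 * 10 / 30 = 115 kg
Feed B = 345 * 20 / 30 = 230 kg

115 kg


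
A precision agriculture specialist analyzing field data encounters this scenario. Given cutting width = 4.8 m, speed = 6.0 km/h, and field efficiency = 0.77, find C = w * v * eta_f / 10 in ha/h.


C = w * v * eta_f / 10
  = 4.8 * 6.0 * 0.77 / 10
  = 22.18 / 10
  = 2.22 ha/h


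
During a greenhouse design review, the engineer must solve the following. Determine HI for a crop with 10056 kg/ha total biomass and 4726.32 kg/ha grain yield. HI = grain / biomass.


HI = grain_yield / biomass
   = 4726.32 / 10056
   = 0.47


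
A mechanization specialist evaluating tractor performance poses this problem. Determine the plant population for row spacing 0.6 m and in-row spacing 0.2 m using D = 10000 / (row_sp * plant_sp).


D = 10000 / (row_sp * plant_sp)
  = 10000 / (0.6 * 0.2)
  = 10000 / 0.1200
  = 83333.33 plants/ha


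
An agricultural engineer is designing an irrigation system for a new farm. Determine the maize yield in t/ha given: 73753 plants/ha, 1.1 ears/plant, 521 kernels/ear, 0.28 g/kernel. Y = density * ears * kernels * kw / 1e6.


Y = density * ears * kernels * kw
  = 73753 * 1.1 * 521 * 0.28 g/ha
  = 11834996.40 g/ha
  = 11835.00 kg/ha = 11.83 t/ha


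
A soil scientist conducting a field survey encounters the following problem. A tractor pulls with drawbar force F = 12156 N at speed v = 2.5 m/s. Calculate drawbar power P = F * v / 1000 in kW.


P = F * v / 1000
  = 12156 * 2.5 / 1000
  = 30390 / 1000
  = 30.39 kW


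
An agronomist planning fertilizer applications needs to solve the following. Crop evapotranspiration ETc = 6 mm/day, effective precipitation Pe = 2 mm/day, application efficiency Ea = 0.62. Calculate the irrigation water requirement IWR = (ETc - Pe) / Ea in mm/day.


IWR = (ETc - Pe) / Ea
    = (6 - 2) / 0.62
    = 4 / 0.62
    = 6.45 mm/day


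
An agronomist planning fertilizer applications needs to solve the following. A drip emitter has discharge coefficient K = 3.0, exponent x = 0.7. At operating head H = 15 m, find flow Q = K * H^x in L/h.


Q = K * H^x
  = 3.0 * 15^0.7
  = 3.0 * 6.6568
  = 19.97 L/h


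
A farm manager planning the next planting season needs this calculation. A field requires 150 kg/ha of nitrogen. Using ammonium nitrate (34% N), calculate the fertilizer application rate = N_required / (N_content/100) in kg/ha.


Rate = N_required / (N_content / 100)
     = 150 / (34 / 100)
     = 150 / 0.34
     = 441.18 kg/ha


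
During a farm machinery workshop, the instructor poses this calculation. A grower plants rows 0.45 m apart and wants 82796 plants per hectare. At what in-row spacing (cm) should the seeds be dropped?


spacing = 10000 / (row_sp * density)
        = 10000 / (0.45 * 82796)
        = 10000 / 37258.20
        = 0.26840 m = 26.84 cm


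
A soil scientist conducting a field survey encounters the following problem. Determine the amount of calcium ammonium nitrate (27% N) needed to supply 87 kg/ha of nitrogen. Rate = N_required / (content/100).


Rate = N_required / (N_content / 100)
     = 87 / (27 / 100)
     = 87 / 0.27
     = 322.22 kg/ha


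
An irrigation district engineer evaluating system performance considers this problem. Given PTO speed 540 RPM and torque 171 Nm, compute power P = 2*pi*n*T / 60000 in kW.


P = 2*pi*n*T / 60000
  = 2*pi * 540 * 171 / 60000
  = 580189.33 / 60000
  = 9.67 kW


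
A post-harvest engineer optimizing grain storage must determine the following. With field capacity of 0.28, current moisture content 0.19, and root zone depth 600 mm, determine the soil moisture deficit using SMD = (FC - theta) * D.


SMD = (FC - theta) * D
    = (0.28 - 0.19) * 600
    = 0.090 * 600
    = 54 mm


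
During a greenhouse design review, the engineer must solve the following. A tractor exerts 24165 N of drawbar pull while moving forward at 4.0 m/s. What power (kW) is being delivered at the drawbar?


P = F * v / 1000
  = 24165 * 4.0 / 1000
  = 96660 / 1000
  = 96.66 kW


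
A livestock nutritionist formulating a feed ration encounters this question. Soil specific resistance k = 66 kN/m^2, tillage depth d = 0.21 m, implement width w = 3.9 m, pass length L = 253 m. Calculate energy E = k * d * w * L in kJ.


E = k * d * w * L
  = 66 * 0.21 * 3.9 * 253
  = 13675.66 kJ


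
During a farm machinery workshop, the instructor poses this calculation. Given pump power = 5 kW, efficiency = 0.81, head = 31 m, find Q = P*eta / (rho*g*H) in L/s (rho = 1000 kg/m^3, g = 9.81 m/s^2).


Q = (P * 1000 * eta) / (rho * g * H)
  = (5 * 1000 * 0.81) / (1000 * 9.81 * 31)
  = 4050 / 304110
  = 0.01332 m^3/s = 13.32 L/s


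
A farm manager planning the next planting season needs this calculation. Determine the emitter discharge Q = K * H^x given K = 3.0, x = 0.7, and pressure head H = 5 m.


Q = K * H^x
  = 3.0 * 5^0.7
  = 3.0 * 3.0852
  = 9.26 L/h


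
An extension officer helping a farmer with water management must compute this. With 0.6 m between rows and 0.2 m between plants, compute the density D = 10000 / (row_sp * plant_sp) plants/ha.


D = 10000 / (row_sp * plant_sp)
  = 10000 / (0.6 * 0.2)
  = 10000 / 0.1200
  = 83333.33 plants/ha


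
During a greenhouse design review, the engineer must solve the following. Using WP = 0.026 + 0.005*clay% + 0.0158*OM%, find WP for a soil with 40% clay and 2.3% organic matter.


WP = 0.026 + 0.005*40 + 0.0158*2.3
   = 0.026 + 0.2000 + 0.0363
   = 0.2623


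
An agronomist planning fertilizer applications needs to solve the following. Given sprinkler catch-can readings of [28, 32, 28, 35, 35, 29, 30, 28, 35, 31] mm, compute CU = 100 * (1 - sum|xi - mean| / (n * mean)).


xbar = 311 / 10 = 31.100
sum|xi - xbar| = 25.200
CU = 100 * (1 - 25.200 / (10 * 31.100))
   = 100 * (1 - 0.0810)
   = 91.90%


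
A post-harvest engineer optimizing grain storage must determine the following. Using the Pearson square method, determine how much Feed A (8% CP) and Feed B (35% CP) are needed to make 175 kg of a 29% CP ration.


parts_A = CP_b - target = 35 - 29 = 6
parts_B = target - CP_a = 29 - 8 = 21
total_parts = 6 + 21 = 27
Feed A = 175 * 6 / 27 = 38.89 kg
Feed B = 175 * 21 / 27 = 136.11 kg

38.89 kg


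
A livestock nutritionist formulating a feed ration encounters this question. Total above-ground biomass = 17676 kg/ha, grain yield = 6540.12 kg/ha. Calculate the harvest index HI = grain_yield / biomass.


HI = grain_yield / biomass
   = 6540.12 / 17676
   = 0.37


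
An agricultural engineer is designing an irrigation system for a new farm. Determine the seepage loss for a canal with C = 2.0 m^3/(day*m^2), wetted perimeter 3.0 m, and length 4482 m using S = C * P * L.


S = C * P * L
  = 2.0 * 3.0 * 4482
  = 26892 m^3/day


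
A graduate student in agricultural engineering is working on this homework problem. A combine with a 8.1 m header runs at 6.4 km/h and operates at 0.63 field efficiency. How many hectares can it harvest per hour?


C = w * v * eta_f / 10
  = 8.1 * 6.4 * 0.63 / 10
  = 32.66 / 10
  = 3.27 ha/h


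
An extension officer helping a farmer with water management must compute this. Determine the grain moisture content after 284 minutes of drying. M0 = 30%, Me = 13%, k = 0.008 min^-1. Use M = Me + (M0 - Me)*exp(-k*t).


M = Me + (M0 - Me) * e^(-k*t)
  = 13 + (30 - 13) * e^(-0.008*284)
  = 13 + 17 * e^(-2.272)
  = 13 + 17 * 0.10311
  = 13 + 1.7528
  = 14.75%


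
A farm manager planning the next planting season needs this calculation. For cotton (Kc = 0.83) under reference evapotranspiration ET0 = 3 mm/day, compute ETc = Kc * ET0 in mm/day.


ETc = Kc * ET0
    = 0.83 * 3
    = 2.49 mm/day


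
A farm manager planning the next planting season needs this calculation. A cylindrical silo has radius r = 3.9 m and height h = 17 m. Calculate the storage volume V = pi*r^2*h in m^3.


V = pi * r^2 * h
  = pi * 3.9^2 * 17
  = pi * 15.21 * 17
  = 812.32 m^3


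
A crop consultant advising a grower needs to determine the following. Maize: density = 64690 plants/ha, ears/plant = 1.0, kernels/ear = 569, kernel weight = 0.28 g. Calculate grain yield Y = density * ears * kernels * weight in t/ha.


Y = density * ears * kernels * kw
  = 64690 * 1.0 * 569 * 0.28 g/ha
  = 10306410.80 g/ha
  = 10306.41 kg/ha = 10.31 t/ha


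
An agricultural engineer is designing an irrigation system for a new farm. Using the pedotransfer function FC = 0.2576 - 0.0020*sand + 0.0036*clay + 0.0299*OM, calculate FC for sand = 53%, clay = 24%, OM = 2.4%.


FC = 0.2576 - 0.0020*53 + 0.0036*24 + 0.0299*2.4
   = 0.2576 - 0.1060 + 0.0864 + 0.0718
   = 0.3098


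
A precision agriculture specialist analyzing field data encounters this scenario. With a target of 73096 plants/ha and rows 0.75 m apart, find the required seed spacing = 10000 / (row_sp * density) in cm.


spacing = 10000 / (row_sp * density)
        = 10000 / (0.75 * 73096)
        = 10000 / 54822
        = 0.18241 m = 18.24 cm


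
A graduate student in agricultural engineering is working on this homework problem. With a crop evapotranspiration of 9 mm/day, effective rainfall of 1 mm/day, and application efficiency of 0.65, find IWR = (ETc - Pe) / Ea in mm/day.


IWR = (ETc - Pe) / Ea
    = (9 - 1) / 0.65
    = 8 / 0.65
    = 12.31 mm/day


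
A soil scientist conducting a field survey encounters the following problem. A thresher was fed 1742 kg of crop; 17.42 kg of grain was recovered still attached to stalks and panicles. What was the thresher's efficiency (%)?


eta = (total - unthreshed) / total * 100
    = (1742 - 17.42) / 1742 * 100
    = 1724.58 / 1742 * 100
    = 99%


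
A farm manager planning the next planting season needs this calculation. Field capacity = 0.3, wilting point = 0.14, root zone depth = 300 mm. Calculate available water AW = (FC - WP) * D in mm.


AW = (FC - WP) * D
   = (0.3 - 0.14) * 300
   = 0.16 * 300
   = 48 mm


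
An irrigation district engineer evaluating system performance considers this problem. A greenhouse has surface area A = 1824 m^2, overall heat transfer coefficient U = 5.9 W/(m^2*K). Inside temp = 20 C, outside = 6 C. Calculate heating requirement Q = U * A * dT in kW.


dT = 20 - (6) = 14 K
Q = U * A * dT
  = 5.9 * 1824 * 14
  = 150662.40 W = 150.66 kW


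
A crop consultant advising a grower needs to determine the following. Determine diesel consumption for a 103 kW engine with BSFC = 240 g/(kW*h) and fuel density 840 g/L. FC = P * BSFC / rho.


FC = P * BSFC / rho_fuel
   = 103 * 240 / 840
   = 24720 / 840
   = 29.43 L/h


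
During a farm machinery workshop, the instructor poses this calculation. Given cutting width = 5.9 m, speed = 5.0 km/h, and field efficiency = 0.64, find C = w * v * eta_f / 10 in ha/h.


C = w * v * eta_f / 10
  = 5.9 * 5.0 * 0.64 / 10
  = 18.88 / 10
  = 1.89 ha/h


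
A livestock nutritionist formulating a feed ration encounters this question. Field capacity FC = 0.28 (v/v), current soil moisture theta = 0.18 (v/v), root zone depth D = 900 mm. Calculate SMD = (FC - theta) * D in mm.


SMD = (FC - theta) * D
    = (0.28 - 0.18) * 900
    = 0.100 * 900
    = 90 mm


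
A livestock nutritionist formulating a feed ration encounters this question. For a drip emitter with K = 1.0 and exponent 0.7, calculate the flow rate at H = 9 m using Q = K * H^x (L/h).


Q = K * H^x
  = 1.0 * 9^0.7
  = 1.0 * 4.6555
  = 4.66 L/h


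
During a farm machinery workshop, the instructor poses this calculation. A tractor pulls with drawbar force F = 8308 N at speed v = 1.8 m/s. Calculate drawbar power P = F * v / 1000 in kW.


P = F * v / 1000
  = 8308 * 1.8 / 1000
  = 14954.40 / 1000
  = 14.95 kW


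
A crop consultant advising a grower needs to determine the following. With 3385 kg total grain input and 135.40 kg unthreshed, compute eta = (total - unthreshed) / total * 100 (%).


eta = (total - unthreshed) / total * 100
    = (3385 - 135.40) / 3385 * 100
    = 3249.60 / 3385 * 100
    = 96%


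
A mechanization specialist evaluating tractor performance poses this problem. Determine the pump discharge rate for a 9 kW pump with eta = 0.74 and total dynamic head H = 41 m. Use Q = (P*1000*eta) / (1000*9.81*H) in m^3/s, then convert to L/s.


Q = (P * 1000 * eta) / (rho * g * H)
  = (9 * 1000 * 0.74) / (1000 * 9.81 * 41)
  = 6660 / 402210
  = 0.01656 m^3/s = 16.56 L/s


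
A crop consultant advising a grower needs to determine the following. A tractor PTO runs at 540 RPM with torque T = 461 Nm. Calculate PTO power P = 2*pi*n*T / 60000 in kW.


P = 2*pi*n*T / 60000
  = 2*pi * 540 * 461 / 60000
  = 1564136.15 / 60000
  = 26.07 kW


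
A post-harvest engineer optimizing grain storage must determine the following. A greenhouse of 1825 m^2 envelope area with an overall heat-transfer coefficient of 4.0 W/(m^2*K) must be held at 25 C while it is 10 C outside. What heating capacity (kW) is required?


dT = 25 - (10) = 15 K
Q = U * A * dT
  = 4.0 * 1825 * 15
  = 109500 W = 109.50 kW


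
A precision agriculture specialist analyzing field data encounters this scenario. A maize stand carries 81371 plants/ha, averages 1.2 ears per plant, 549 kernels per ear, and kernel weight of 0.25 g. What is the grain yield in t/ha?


Y = density * ears * kernels * kw
  = 81371 * 1.2 * 549 * 0.25 g/ha
  = 13401803.70 g/ha
  = 13401.80 kg/ha = 13.40 t/ha


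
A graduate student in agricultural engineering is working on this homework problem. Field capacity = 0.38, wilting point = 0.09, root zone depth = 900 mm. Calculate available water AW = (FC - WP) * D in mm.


AW = (FC - WP) * D
   = (0.38 - 0.09) * 900
   = 0.29 * 900
   = 261 mm


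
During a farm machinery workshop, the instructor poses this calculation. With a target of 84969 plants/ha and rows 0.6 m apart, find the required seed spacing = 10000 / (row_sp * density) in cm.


spacing = 10000 / (row_sp * density)
        = 10000 / (0.6 * 84969)
        = 10000 / 50981.40
        = 0.19615 m = 19.61 cm


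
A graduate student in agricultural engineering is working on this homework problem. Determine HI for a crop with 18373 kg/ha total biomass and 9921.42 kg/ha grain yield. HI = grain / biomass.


HI = grain_yield / biomass
   = 9921.42 / 18373
   = 0.54


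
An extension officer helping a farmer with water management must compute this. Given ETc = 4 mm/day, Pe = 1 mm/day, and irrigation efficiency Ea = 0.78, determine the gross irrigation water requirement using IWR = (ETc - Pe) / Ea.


IWR = (ETc - Pe) / Ea
    = (4 - 1) / 0.78
    = 3 / 0.78
    = 3.85 mm/day


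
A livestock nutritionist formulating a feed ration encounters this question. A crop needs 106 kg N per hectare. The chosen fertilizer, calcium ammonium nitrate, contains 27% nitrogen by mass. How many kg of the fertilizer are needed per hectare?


Rate = N_required / (N_content / 100)
     = 106 / (27 / 100)
     = 106 / 0.27
     = 392.59 kg/ha


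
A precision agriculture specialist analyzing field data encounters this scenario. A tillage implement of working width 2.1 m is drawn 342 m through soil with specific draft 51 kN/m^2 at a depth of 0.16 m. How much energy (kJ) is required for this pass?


E = k * d * w * L
  = 51 * 0.16 * 2.1 * 342
  = 5860.51 kJ


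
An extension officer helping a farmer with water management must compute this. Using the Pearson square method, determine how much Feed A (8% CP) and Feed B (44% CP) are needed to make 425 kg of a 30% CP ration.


parts_A = CP_b - target = 44 - 30 = 14
parts_B = target - CP_a = 30 - 8 = 22
total_parts = 14 + 22 = 36
Feed A = 425 * 14 / 36 = 165.28 kg
Feed B = 425 * 22 / 36 = 259.72 kg

165.28 kg


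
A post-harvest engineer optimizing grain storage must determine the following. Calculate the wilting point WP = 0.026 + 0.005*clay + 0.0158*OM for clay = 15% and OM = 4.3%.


WP = 0.026 + 0.005*15 + 0.0158*4.3
   = 0.026 + 0.0750 + 0.0679
   = 0.1689


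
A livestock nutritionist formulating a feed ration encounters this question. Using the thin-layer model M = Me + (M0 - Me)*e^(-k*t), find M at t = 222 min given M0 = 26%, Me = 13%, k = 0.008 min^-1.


M = Me + (M0 - Me) * e^(-k*t)
  = 13 + (26 - 13) * e^(-0.008*222)
  = 13 + 13 * e^(-1.776)
  = 13 + 13 * 0.16931
  = 13 + 2.2011
  = 15.20%


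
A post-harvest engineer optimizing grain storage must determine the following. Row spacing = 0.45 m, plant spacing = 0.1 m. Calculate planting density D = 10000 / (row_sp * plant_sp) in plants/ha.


D = 10000 / (row_sp * plant_sp)
  = 10000 / (0.45 * 0.1)
  = 10000 / 0.0450
  = 222222.22 plants/ha


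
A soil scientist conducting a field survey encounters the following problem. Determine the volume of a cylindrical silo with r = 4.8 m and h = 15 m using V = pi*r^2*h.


V = pi * r^2 * h
  = pi * 4.8^2 * 15
  = pi * 23.04 * 15
  = 1085.73 m^3
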